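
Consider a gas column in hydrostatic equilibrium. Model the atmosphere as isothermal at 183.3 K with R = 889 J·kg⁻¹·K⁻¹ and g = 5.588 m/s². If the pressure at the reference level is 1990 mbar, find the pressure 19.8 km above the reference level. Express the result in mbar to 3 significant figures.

P ≈ 1010 mbar

Scale height: H = RT/g = 889 × 183.3 / 5.588 = 29161 m.
Barometric formula: P = P₀ exp(−z/H).
z/H = 19800/29161 = 0.67899; exp(−0.67899) = 0.50713.
P = 1990 × 0.50713 = 1009.2 mbar.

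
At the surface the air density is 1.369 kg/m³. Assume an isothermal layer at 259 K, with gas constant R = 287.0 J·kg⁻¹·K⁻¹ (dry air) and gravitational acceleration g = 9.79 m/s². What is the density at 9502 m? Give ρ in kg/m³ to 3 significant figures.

ρ ≈ 0.392 kg/m³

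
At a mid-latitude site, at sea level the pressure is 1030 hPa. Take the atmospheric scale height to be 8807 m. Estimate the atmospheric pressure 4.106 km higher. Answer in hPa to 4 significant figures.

Barometric formula: P = P₀ exp(−z/H).
z/H = 4106.0/8807.0 = 0.46622; exp(−0.46622) = 0.62737.
P = 1030 × 0.62737 = 646.19 hPa.

P ≈ 646.2 hPa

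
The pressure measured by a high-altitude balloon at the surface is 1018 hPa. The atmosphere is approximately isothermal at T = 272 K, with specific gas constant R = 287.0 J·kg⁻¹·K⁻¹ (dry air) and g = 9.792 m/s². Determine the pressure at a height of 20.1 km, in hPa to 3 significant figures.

Scale height: H = RT/g = 287.0 × 272 / 9.792 = 7972.2 m.
Barometric formula: P = P₀ exp(−z/H).
z/H = 20100/7972.2 = 2.5213; exp(−2.5213) = 0.080355.
P = 1018 × 0.080355 = 81.801 hPa.

P ≈ 81.8 hPa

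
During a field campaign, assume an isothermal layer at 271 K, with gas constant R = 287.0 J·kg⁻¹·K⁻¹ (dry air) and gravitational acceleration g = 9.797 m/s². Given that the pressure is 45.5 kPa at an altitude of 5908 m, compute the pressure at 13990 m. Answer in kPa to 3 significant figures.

P ≈ 16.4 kPa

Scale height: H = RT/g = 287.0 × 271 / 9.797 = 7938.9 m.
Between two levels, P₂ = P₁ exp(−Δz/H) with Δz = z₂ − z₁.
Δz = 13990 − 5908.0 = 8082.0 m; Δz/H = 8082.0/7938.9 = 1.0180.
P₂ = 45.5 × exp(−1.0180) = 45.5 × 0.36132 = 16.440 kPa.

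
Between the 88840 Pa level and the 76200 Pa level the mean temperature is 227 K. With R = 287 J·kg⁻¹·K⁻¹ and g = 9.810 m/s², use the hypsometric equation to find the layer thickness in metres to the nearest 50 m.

Δz ≈ 1000 m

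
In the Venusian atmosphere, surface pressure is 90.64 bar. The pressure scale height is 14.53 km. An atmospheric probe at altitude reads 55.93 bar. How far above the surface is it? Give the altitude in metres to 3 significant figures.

z ≈ 7020 m

Invert the barometric formula: z = H ln(P₀/P).
P₀/P = 90.64/55.93 = 1.6206; ln(1.6206) = 0.48280.
z = 14530 × 0.48280 = 7015.1 m.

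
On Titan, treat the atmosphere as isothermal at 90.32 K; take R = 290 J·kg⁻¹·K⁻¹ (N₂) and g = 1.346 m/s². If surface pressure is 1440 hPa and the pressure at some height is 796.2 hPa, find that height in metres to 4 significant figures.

Scale height: H = RT/g = 290 × 90.32 / 1.346 = 19460 m.
Invert the barometric formula: z = H ln(P₀/P).
P₀/P = 1440/796.2 = 1.8086; ln(1.8086) = 0.59255.
z = 19460 × 0.59255 = 11531 m.

z ≈ 11530 m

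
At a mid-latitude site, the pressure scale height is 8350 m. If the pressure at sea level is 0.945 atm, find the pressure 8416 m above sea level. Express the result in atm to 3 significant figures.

P ≈ 0.345 atm

Barometric formula: P = P₀ exp(−z/H).
z/H = 8416.0/8350.0 = 1.0079; exp(−1.0079) = 0.36498.
P = 0.945 × 0.36498 = 0.34491 atm.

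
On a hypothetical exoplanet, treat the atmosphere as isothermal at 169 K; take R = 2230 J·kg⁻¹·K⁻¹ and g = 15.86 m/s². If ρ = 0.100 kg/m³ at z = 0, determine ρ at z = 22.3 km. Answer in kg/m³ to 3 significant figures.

ρ ≈ 0.0391 kg/m³

Scale height: H = RT/g = 2230 × 169 / 15.86 = 23762 m.
In an isothermal atmosphere, density decays like pressure: ρ = ρ₀ exp(−z/H).
z/H = 22300/23762 = 0.93847; exp(−0.93847) = 0.39123.
ρ = 0.100 × 0.39123 = 0.039123 kg/m³.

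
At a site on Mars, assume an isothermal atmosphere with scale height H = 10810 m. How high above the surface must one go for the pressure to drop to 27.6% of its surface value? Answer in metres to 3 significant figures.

z ≈ 13900 m

Set P/P₀ = exp(−z/H) = 0.276, so z = −H ln(0.276).
−ln(0.276) = 1.2874; z = 10810 × 1.2874 = 13917 m.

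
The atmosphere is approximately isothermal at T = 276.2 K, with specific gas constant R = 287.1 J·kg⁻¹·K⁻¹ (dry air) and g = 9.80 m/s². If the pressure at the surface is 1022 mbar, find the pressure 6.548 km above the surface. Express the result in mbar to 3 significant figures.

Scale height: H = RT/g = 287.1 × 276.2 / 9.80 = 8091.5 m.
Barometric formula: P = P₀ exp(−z/H).
z/H = 6548.0/8091.5 = 0.80924; exp(−0.80924) = 0.44520.
P = 1022 × 0.44520 = 454.99 mbar.

P ≈ 455 mbar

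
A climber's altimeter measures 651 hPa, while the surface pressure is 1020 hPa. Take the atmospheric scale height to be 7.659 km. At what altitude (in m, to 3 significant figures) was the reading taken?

Invert the barometric formula: z = H ln(P₀/P).
P₀/P = 1020/651 = 1.5668; ln(1.5668) = 0.44904.
z = 7659.0 × 0.44904 = 3439.2 m.

z ≈ 3440 m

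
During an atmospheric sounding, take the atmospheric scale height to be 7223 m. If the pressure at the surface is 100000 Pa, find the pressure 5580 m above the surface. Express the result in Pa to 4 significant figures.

Barometric formula: P = P₀ exp(−z/H).
z/H = 5580.0/7223.0 = 0.77253; exp(−0.77253) = 0.46184.
P = 100000 × 0.46184 = 46184 Pa.

P ≈ 46180 Pa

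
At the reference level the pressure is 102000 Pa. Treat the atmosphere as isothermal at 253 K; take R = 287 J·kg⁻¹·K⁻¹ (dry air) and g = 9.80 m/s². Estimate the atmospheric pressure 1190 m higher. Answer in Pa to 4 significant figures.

Scale height: H = RT/g = 287 × 253 / 9.80 = 7409.3 m.
Barometric formula: P = P₀ exp(−z/H).
z/H = 1190.0/7409.3 = 0.16061; exp(−0.16061) = 0.85162.
P = 102000 × 0.85162 = 86865 Pa.

P ≈ 86870 Pa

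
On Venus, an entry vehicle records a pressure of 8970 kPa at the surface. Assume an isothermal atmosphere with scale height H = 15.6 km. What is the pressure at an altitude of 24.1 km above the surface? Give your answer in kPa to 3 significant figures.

Barometric formula: P = P₀ exp(−z/H).
z/H = 24100/15600 = 1.5449; exp(−1.5449) = 0.21333.
P = 8970 × 0.21333 = 1913.6 kPa.

P ≈ 1910 kPa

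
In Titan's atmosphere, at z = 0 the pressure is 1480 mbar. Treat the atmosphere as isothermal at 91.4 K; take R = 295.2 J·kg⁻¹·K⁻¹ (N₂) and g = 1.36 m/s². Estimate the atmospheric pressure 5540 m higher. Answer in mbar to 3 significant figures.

P ≈ 1120 mbar

Scale height: H = RT/g = 295.2 × 91.4 / 1.36 = 19839 m.
Barometric formula: P = P₀ exp(−z/H).
z/H = 5540.0/19839 = 0.27925; exp(−0.27925) = 0.75635.
P = 1480 × 0.75635 = 1119.4 mbar.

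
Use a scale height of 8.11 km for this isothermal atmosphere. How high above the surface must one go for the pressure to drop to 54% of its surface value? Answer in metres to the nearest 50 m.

Set P/P₀ = exp(−z/H) = 0.54, so z = −H ln(0.54).
−ln(0.54) = 0.61619; z = 8110.0 × 0.61619 = 4997.3 m.

z ≈ 5000 m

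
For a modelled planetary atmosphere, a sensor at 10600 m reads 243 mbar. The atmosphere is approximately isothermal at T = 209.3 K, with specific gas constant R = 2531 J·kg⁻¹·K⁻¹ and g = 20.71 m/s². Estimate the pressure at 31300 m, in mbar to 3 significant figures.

P ≈ 108 mbar

Scale height: H = RT/g = 2531 × 209.3 / 20.71 = 25579 m.
Between two levels, P₂ = P₁ exp(−Δz/H) with Δz = z₂ − z₁.
Δz = 31300 − 10600 = 20700 m; Δz/H = 20700/25579 = 0.80926.
P₂ = 243 × exp(−0.80926) = 243 × 0.44519 = 108.18 mbar.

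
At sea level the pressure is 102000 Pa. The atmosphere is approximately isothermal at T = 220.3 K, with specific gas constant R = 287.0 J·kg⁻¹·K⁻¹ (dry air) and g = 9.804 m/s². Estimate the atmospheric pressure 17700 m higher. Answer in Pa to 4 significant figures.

Scale height: H = RT/g = 287.0 × 220.3 / 9.804 = 6449.0 m.
Barometric formula: P = P₀ exp(−z/H).
z/H = 17700/6449.0 = 2.7446; exp(−2.7446) = 0.064274.
P = 102000 × 0.064274 = 6555.9 Pa.

P ≈ 6556 Pa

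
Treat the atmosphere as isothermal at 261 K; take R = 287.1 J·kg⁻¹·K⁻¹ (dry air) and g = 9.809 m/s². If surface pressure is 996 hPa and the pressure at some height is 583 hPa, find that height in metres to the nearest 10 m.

z ≈ 4090 m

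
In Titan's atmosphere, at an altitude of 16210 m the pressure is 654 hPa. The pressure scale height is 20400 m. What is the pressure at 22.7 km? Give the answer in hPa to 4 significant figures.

P ≈ 475.8 hPa

Between two levels, P₂ = P₁ exp(−Δz/H) with Δz = z₂ − z₁.
Δz = 22700 − 16210 = 6490.0 m; Δz/H = 6490.0/20400 = 0.31814.
P₂ = 654 × exp(−0.31814) = 654 × 0.72750 = 475.79 hPa.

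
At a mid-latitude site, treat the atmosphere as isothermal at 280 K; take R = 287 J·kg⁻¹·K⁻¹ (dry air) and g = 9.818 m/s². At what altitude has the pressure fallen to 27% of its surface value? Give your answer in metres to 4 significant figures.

Scale height: H = RT/g = 287 × 280 / 9.818 = 8185.0 m.
Set P/P₀ = exp(−z/H) = 0.27, so z = −H ln(0.27).
−ln(0.27) = 1.3093; z = 8185.0 × 1.3093 = 10717 m.

z ≈ 10720 m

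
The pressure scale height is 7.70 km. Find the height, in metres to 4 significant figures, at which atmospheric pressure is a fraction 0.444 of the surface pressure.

z ≈ 6252 m

Set P/P₀ = exp(−z/H) = 0.444, so z = −H ln(0.444).
−ln(0.444) = 0.81193; z = 7700.0 × 0.81193 = 6251.9 m.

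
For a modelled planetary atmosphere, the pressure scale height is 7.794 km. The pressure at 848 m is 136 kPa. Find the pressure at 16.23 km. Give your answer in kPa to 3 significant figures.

Between two levels, P₂ = P₁ exp(−Δz/H) with Δz = z₂ − z₁.
Δz = 16230 − 848.00 = 15382 m; Δz/H = 15382/7794.0 = 1.9736.
P₂ = 136 × exp(−1.9736) = 136 × 0.13896 = 18.899 kPa.

P ≈ 18.9 kPa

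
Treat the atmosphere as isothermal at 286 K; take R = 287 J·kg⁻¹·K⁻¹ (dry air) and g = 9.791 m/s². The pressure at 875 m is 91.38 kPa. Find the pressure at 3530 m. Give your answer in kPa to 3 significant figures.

P ≈ 66.6 kPa

Scale height: H = RT/g = 287 × 286 / 9.791 = 8383.4 m.
Between two levels, P₂ = P₁ exp(−Δz/H) with Δz = z₂ − z₁.
Δz = 3530.0 − 875.00 = 2655.0 m; Δz/H = 2655.0/8383.4 = 0.31670.
P₂ = 91.38 × exp(−0.31670) = 91.38 × 0.72855 = 66.575 kPa.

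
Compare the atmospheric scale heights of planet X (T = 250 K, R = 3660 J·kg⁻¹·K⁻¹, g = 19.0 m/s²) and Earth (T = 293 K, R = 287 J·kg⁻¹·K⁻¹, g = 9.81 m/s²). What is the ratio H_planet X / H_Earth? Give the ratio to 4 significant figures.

H = RT/g for each body.
H_planet X = 3660 × 250 / 19.0 = 48158 m.
H_Earth = 287 × 293 / 9.81 = 8572.0 m.
H_planet X/H_Earth = 48158/8572.0 = 5.6181.

H_planet X/H_Earth ≈ 5.618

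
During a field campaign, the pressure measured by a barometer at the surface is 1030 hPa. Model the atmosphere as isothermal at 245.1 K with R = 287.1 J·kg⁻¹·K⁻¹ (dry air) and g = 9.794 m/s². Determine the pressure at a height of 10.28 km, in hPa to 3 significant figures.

Scale height: H = RT/g = 287.1 × 245.1 / 9.794 = 7184.8 m.
Barometric formula: P = P₀ exp(−z/H).
z/H = 10280/7184.8 = 1.4308; exp(−1.4308) = 0.23912.
P = 1030 × 0.23912 = 246.29 hPa.

P ≈ 246 hPa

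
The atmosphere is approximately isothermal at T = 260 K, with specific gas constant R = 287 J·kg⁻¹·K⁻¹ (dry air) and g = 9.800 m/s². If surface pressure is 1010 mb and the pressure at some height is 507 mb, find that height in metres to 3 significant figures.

Scale height: H = RT/g = 287 × 260 / 9.800 = 7614.3 m.
Invert the barometric formula: z = H ln(P₀/P).
P₀/P = 1010/507 = 1.9921; ln(1.9921) = 0.68919.
z = 7614.3 × 0.68919 = 5247.7 m.

z ≈ 5250 m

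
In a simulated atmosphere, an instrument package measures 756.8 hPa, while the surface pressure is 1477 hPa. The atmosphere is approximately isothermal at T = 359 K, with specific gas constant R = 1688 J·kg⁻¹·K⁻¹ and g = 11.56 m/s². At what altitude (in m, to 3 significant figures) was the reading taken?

z ≈ 35100 m

Scale height: H = RT/g = 1688 × 359 / 11.56 = 52421 m.
Invert the barometric formula: z = H ln(P₀/P).
P₀/P = 1477/756.8 = 1.9516; ln(1.9516) = 0.66865.
z = 52421 × 0.66865 = 35051 m.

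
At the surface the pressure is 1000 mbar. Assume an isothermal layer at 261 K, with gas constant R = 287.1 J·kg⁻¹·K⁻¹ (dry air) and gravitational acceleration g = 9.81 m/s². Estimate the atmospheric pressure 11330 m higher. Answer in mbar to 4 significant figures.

Scale height: H = RT/g = 287.1 × 261 / 9.81 = 7638.4 m.
Barometric formula: P = P₀ exp(−z/H).
z/H = 11330/7638.4 = 1.4833; exp(−1.4833) = 0.22689.
P = 1000 × 0.22689 = 226.89 mbar.

P ≈ 226.9 mbar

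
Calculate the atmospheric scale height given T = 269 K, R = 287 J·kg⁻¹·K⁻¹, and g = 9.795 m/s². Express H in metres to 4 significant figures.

H ≈ 7882 m

The scale height of an isothermal atmosphere is H = RT/g.
H = 287 × 269 / 9.795 = 77203/9.795 = 7881.9 m.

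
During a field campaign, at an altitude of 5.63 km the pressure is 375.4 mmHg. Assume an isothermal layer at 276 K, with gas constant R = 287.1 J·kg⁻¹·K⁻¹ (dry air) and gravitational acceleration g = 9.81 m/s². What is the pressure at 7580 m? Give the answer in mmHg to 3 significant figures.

P ≈ 295 mmHg

Scale height: H = RT/g = 287.1 × 276 / 9.81 = 8077.4 m.
Between two levels, P₂ = P₁ exp(−Δz/H) with Δz = z₂ − z₁.
Δz = 7580.0 − 5630.0 = 1950.0 m; Δz/H = 1950.0/8077.4 = 0.24141.
P₂ = 375.4 × exp(−0.24141) = 375.4 × 0.78552 = 294.88 mmHg.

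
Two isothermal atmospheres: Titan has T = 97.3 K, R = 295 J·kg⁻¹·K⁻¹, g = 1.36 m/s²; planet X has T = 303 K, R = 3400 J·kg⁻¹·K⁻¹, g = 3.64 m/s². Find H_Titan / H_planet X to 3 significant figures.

H_Titan/H_planet X ≈ 0.0746

H = RT/g for each body.
H_Titan = 295 × 97.3 / 1.36 = 21106 m.
H_planet X = 3400 × 303 / 3.64 = 283020 m.
H_Titan/H_planet X = 21106/283020 = 0.074574.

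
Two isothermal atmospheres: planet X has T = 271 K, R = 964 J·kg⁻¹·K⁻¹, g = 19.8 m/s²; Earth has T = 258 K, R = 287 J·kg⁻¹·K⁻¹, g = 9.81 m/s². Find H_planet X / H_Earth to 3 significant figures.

H_planet X/H_Earth ≈ 1.75

H = RT/g for each body.
H_planet X = 964 × 271 / 19.8 = 13194 m.
H_Earth = 287 × 258 / 9.81 = 7548.0 m.
H_planet X/H_Earth = 13194/7548.0 = 1.7480.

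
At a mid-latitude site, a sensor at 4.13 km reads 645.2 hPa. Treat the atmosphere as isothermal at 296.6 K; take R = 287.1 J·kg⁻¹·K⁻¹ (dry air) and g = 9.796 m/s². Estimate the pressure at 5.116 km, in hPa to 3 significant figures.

Scale height: H = RT/g = 287.1 × 296.6 / 9.796 = 8692.7 m.
Between two levels, P₂ = P₁ exp(−Δz/H) with Δz = z₂ − z₁.
Δz = 5116.0 − 4130.0 = 986.00 m; Δz/H = 986.00/8692.7 = 0.11343.
P₂ = 645.2 × exp(−0.11343) = 645.2 × 0.89277 = 576.02 hPa.

P ≈ 576 hPa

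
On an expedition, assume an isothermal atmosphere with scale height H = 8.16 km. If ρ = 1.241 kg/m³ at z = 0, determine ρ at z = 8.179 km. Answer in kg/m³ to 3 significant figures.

ρ ≈ 0.455 kg/m³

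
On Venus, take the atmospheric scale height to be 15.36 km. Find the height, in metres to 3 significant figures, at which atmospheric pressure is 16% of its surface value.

Set P/P₀ = exp(−z/H) = 0.16, so z = −H ln(0.16).
−ln(0.16) = 1.8326; z = 15360 × 1.8326 = 28149 m.

z ≈ 28100 m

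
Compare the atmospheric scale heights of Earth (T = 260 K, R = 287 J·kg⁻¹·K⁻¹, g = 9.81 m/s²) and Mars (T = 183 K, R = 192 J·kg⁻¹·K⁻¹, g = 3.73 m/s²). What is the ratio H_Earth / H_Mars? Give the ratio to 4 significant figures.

H_Earth/H_Mars ≈ 0.8075

H = RT/g for each body.
H_Earth = 287 × 260 / 9.81 = 7606.5 m.
H_Mars = 192 × 183 / 3.73 = 9419.8 m.
H_Earth/H_Mars = 7606.5/9419.8 = 0.80750.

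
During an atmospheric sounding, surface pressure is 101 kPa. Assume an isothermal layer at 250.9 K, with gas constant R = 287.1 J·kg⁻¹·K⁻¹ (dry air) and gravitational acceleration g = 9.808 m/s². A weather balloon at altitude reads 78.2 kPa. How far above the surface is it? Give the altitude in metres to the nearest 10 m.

z ≈ 1880 m

Scale height: H = RT/g = 287.1 × 250.9 / 9.808 = 7344.4 m.
Invert the barometric formula: z = H ln(P₀/P).
P₀/P = 101/78.2 = 1.2916; ln(1.2916) = 0.25588.
z = 7344.4 × 0.25588 = 1879.3 m.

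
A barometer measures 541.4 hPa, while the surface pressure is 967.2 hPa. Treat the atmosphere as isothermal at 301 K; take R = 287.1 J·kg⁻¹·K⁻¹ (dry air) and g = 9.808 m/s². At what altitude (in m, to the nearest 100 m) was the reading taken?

z ≈ 5100 m

Scale height: H = RT/g = 287.1 × 301 / 9.808 = 8810.9 m.
Invert the barometric formula: z = H ln(P₀/P).
P₀/P = 967.2/541.4 = 1.7865; ln(1.7865) = 0.58026.
z = 8810.9 × 0.58026 = 5112.6 m.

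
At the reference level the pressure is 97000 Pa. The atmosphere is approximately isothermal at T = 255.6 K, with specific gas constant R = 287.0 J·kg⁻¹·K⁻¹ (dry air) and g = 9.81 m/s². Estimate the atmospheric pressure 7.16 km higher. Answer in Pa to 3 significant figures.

P ≈ 37200 Pa

Scale height: H = RT/g = 287.0 × 255.6 / 9.81 = 7477.8 m.
Barometric formula: P = P₀ exp(−z/H).
z/H = 7160.0/7477.8 = 0.95750; exp(−0.95750) = 0.38385.
P = 97000 × 0.38385 = 37233 Pa.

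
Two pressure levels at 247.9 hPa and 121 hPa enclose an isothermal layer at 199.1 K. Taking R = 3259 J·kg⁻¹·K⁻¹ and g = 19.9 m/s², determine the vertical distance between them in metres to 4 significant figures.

Δz ≈ 23390 m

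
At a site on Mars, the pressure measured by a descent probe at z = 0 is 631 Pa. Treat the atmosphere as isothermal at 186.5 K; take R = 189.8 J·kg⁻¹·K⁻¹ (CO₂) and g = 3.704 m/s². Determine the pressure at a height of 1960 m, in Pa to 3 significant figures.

P ≈ 514 Pa

Scale height: H = RT/g = 189.8 × 186.5 / 3.704 = 9556.6 m.
Barometric formula: P = P₀ exp(−z/H).
z/H = 1960.0/9556.6 = 0.20509; exp(−0.20509) = 0.81457.
P = 631 × 0.81457 = 513.99 Pa.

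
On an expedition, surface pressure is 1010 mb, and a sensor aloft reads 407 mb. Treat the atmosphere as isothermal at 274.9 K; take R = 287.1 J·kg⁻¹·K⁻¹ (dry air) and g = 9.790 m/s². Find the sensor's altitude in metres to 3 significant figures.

Scale height: H = RT/g = 287.1 × 274.9 / 9.790 = 8061.7 m.
Invert the barometric formula: z = H ln(P₀/P).
P₀/P = 1010/407 = 2.4816; ln(2.4816) = 0.90890.
z = 8061.7 × 0.90890 = 7327.3 m.

z ≈ 7330 m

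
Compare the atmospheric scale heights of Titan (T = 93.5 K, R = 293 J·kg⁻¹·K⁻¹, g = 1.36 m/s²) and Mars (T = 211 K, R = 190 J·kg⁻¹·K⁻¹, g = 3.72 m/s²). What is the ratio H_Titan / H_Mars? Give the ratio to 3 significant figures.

H = RT/g for each body.
H_Titan = 293 × 93.5 / 1.36 = 20144 m.
H_Mars = 190 × 211 / 3.72 = 10777 m.
H_Titan/H_Mars = 20144/10777 = 1.8692.

H_Titan/H_Mars ≈ 1.87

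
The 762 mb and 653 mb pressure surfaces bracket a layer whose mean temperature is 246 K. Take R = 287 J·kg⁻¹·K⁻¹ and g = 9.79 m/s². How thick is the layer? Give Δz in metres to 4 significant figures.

Δz ≈ 1113 m

Hypsometric equation: Δz = (R T̄/g) ln(P₁/P₂).
R T̄/g = 287 × 246 / 9.79 = 7211.6 m.
ln(762/653) = ln(1.1669) = 0.15435.
Δz = 7211.6 × 0.15435 = 1113.1 m.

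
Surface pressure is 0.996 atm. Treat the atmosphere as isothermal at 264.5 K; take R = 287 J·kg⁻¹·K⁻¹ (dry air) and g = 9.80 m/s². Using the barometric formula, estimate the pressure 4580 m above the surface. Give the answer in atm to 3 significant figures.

P ≈ 0.551 atm

Scale height: H = RT/g = 287 × 264.5 / 9.80 = 7746.1 m.
Barometric formula: P = P₀ exp(−z/H).
z/H = 4580.0/7746.1 = 0.59127; exp(−0.59127) = 0.55362.
P = 0.996 × 0.55362 = 0.55141 atm.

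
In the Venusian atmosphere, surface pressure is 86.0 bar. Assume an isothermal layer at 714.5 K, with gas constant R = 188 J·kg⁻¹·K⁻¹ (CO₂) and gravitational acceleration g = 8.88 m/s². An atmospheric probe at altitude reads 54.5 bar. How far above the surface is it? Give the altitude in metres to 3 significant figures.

Scale height: H = RT/g = 188 × 714.5 / 8.88 = 15127 m.
Invert the barometric formula: z = H ln(P₀/P).
P₀/P = 86.0/54.5 = 1.5780; ln(1.5780) = 0.45616.
z = 15127 × 0.45616 = 6900.3 m.

z ≈ 6900 m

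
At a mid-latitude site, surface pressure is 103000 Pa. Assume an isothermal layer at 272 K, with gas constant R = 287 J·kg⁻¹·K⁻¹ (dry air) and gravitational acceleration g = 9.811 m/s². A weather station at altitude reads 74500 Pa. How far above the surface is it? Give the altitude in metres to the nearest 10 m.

Scale height: H = RT/g = 287 × 272 / 9.811 = 7956.8 m.
Invert the barometric formula: z = H ln(P₀/P).
P₀/P = 103000/74500 = 1.3826; ln(1.3826) = 0.32397.
z = 7956.8 × 0.32397 = 2577.8 m.

z ≈ 2580 m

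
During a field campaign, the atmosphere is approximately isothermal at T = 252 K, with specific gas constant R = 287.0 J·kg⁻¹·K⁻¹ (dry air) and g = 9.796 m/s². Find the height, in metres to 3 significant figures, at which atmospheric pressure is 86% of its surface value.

Scale height: H = RT/g = 287.0 × 252 / 9.796 = 7383.0 m.
Set P/P₀ = exp(−z/H) = 0.86, so z = −H ln(0.86).
−ln(0.86) = 0.15082; z = 7383.0 × 0.15082 = 1113.5 m.

z ≈ 1110 m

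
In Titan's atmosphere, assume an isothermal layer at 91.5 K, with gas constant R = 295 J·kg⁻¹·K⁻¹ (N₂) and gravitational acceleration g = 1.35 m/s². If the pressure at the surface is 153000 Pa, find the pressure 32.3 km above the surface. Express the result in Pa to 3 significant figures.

Scale height: H = RT/g = 295 × 91.5 / 1.35 = 19994 m.
Barometric formula: P = P₀ exp(−z/H).
z/H = 32300/19994 = 1.6155; exp(−1.6155) = 0.19879.
P = 153000 × 0.19879 = 30415 Pa.

P ≈ 30400 Pa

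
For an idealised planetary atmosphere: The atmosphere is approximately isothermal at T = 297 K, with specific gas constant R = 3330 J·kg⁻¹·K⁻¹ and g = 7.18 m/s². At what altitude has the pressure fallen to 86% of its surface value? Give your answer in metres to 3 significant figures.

Scale height: H = RT/g = 3330 × 297 / 7.18 = 137750 m.
Set P/P₀ = exp(−z/H) = 0.86, so z = −H ln(0.86).
−ln(0.86) = 0.15082; z = 137750 × 0.15082 = 20775 m.

z ≈ 20800 m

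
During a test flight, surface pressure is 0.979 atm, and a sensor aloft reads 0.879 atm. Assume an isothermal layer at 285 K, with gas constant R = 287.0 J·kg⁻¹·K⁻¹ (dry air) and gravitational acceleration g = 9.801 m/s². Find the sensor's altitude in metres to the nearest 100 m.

z ≈ 900 m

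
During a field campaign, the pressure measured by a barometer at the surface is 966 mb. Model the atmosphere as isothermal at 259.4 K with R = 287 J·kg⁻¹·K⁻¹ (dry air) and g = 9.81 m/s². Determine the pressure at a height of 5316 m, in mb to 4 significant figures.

P ≈ 479.5 mb

Scale height: H = RT/g = 287 × 259.4 / 9.81 = 7589.0 m.
Barometric formula: P = P₀ exp(−z/H).
z/H = 5316.0/7589.0 = 0.70049; exp(−0.70049) = 0.49634.
P = 966 × 0.49634 = 479.46 mb.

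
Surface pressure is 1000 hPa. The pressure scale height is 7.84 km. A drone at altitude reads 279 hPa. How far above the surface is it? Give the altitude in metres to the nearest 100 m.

Invert the barometric formula: z = H ln(P₀/P).
P₀/P = 1000/279 = 3.5842; ln(3.5842) = 1.2765.
z = 7840.0 × 1.2765 = 10008 m.

z ≈ 10000 m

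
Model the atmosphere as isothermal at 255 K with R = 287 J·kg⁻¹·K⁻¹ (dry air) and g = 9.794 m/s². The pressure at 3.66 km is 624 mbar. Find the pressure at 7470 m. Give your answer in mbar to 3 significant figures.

P ≈ 375 mbar

Scale height: H = RT/g = 287 × 255 / 9.794 = 7472.4 m.
Between two levels, P₂ = P₁ exp(−Δz/H) with Δz = z₂ − z₁.
Δz = 7470.0 − 3660.0 = 3810.0 m; Δz/H = 3810.0/7472.4 = 0.50988.
P₂ = 624 × exp(−0.50988) = 624 × 0.60057 = 374.76 mbar.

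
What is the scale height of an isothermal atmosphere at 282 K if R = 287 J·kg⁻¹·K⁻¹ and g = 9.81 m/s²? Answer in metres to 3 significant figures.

The scale height of an isothermal atmosphere is H = RT/g.
H = 287 × 282 / 9.81 = 80934/9.81 = 8250.2 m.

H ≈ 8250 m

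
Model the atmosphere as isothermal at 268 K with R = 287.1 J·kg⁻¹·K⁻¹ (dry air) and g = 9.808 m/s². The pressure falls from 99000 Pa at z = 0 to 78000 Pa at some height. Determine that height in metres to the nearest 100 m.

Scale height: H = RT/g = 287.1 × 268 / 9.808 = 7844.9 m.
Invert the barometric formula: z = H ln(P₀/P).
P₀/P = 99000/78000 = 1.2692; ln(1.2692) = 0.23839.
z = 7844.9 × 0.23839 = 1870.1 m.

z ≈ 1900 m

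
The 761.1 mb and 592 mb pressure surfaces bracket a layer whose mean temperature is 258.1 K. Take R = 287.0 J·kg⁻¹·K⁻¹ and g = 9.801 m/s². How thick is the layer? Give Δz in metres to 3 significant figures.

Hypsometric equation: Δz = (R T̄/g) ln(P₁/P₂).
R T̄/g = 287.0 × 258.1 / 9.801 = 7557.9 m.
ln(761.1/592) = ln(1.2856) = 0.25123.
Δz = 7557.9 × 0.25123 = 1898.8 m.

Δz ≈ 1900 m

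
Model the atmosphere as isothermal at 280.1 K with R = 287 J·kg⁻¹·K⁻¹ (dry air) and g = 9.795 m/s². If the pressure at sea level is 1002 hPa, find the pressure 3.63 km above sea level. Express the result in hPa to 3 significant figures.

Scale height: H = RT/g = 287 × 280.1 / 9.795 = 8207.1 m.
Barometric formula: P = P₀ exp(−z/H).
z/H = 3630.0/8207.1 = 0.44230; exp(−0.44230) = 0.64256.
P = 1002 × 0.64256 = 643.85 hPa.

P ≈ 644 hPa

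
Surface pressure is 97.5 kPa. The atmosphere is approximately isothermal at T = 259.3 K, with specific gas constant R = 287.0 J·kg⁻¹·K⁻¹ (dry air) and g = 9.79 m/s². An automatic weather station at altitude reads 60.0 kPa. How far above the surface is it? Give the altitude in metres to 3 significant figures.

z ≈ 3690 m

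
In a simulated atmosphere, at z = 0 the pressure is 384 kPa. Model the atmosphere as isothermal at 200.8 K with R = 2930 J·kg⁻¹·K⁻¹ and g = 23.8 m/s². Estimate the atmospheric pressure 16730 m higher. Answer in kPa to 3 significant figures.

P ≈ 195 kPa

Scale height: H = RT/g = 2930 × 200.8 / 23.8 = 24720 m.
Barometric formula: P = P₀ exp(−z/H).
z/H = 16730/24720 = 0.67678; exp(−0.67678) = 0.50825.
P = 384 × 0.50825 = 195.17 kPa.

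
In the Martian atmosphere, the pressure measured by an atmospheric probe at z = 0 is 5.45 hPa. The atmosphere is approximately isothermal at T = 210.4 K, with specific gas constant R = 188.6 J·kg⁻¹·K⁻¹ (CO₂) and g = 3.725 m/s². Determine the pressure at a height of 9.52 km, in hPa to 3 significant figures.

Scale height: H = RT/g = 188.6 × 210.4 / 3.725 = 10653 m.
Barometric formula: P = P₀ exp(−z/H).
z/H = 9520.0/10653 = 0.89364; exp(−0.89364) = 0.40916.
P = 5.45 × 0.40916 = 2.2299 hPa.

P ≈ 2.23 hPa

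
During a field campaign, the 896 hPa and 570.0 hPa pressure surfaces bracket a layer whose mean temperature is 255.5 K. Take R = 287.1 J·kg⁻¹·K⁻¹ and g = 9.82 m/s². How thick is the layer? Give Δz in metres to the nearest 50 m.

Δz ≈ 3400 m

Hypsometric equation: Δz = (R T̄/g) ln(P₁/P₂).
R T̄/g = 287.1 × 255.5 / 9.82 = 7469.9 m.
ln(896/570.0) = ln(1.5719) = 0.45229.
Δz = 7469.9 × 0.45229 = 3378.6 m.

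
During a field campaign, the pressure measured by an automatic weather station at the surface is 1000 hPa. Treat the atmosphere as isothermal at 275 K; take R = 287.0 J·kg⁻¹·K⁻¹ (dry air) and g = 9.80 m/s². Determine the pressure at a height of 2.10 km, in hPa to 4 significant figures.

P ≈ 770.5 hPa

Scale height: H = RT/g = 287.0 × 275 / 9.80 = 8053.6 m.
Barometric formula: P = P₀ exp(−z/H).
z/H = 2100.0/8053.6 = 0.26075; exp(−0.26075) = 0.77047.
P = 1000 × 0.77047 = 770.47 hPa.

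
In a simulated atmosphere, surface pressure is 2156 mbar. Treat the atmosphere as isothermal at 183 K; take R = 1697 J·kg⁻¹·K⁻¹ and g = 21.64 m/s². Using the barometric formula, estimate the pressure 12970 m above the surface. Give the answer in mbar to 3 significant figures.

Scale height: H = RT/g = 1697 × 183 / 21.64 = 14351 m.
Barometric formula: P = P₀ exp(−z/H).
z/H = 12970/14351 = 0.90377; exp(−0.90377) = 0.40504.
P = 2156 × 0.40504 = 873.27 mbar.

P ≈ 873 mbar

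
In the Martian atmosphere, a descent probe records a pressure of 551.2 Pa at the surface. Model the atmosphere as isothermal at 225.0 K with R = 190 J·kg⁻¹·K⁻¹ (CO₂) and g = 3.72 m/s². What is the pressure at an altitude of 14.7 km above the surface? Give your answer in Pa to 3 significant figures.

Scale height: H = RT/g = 190 × 225.0 / 3.72 = 11492 m.
Barometric formula: P = P₀ exp(−z/H).
z/H = 14700/11492 = 1.2792; exp(−1.2792) = 0.27826.
P = 551.2 × 0.27826 = 153.38 Pa.

P ≈ 153 Pa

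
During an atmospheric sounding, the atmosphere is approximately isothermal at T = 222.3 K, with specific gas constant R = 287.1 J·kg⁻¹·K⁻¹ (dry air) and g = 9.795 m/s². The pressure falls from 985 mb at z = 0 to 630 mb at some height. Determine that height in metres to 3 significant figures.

z ≈ 2910 m

Scale height: H = RT/g = 287.1 × 222.3 / 9.795 = 6515.8 m.
Invert the barometric formula: z = H ln(P₀/P).
P₀/P = 985/630 = 1.5635; ln(1.5635) = 0.44693.
z = 6515.8 × 0.44693 = 2912.1 m.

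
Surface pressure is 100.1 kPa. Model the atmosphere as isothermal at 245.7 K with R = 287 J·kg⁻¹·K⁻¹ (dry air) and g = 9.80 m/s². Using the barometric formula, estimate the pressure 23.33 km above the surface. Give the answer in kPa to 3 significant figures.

P ≈ 3.91 kPa

Scale height: H = RT/g = 287 × 245.7 / 9.80 = 7195.5 m.
Barometric formula: P = P₀ exp(−z/H).
z/H = 23330/7195.5 = 3.2423; exp(−3.2423) = 0.039074.
P = 100.1 × 0.039074 = 3.9113 kPa.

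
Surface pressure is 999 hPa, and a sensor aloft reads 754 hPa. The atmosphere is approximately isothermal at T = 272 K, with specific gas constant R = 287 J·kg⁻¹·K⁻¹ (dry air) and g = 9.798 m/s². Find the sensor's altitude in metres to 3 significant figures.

Scale height: H = RT/g = 287 × 272 / 9.798 = 7967.3 m.
Invert the barometric formula: z = H ln(P₀/P).
P₀/P = 999/754 = 1.3249; ln(1.3249) = 0.28134.
z = 7967.3 × 0.28134 = 2241.5 m.

z ≈ 2240 m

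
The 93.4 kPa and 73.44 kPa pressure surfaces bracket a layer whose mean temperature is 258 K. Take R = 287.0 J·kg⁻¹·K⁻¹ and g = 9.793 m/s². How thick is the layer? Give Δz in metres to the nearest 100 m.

Δz ≈ 1800 m

Hypsometric equation: Δz = (R T̄/g) ln(P₁/P₂).
R T̄/g = 287.0 × 258 / 9.793 = 7561.1 m.
ln(93.4/73.44) = ln(1.2718) = 0.24043.
Δz = 7561.1 × 0.24043 = 1817.9 m.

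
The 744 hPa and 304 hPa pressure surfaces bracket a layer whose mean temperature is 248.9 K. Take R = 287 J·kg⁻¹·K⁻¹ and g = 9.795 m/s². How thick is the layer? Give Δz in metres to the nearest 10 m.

Δz ≈ 6530 m

Hypsometric equation: Δz = (R T̄/g) ln(P₁/P₂).
R T̄/g = 287 × 248.9 / 9.795 = 7292.9 m.
ln(744/304) = ln(2.4474) = 0.89503.
Δz = 7292.9 × 0.89503 = 6527.4 m.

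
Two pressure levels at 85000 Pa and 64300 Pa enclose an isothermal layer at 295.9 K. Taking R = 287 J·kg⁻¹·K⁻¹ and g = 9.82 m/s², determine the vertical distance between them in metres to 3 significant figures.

Hypsometric equation: Δz = (R T̄/g) ln(P₁/P₂).
R T̄/g = 287 × 295.9 / 9.82 = 8648.0 m.
ln(85000/64300) = ln(1.3219) = 0.27907.
Δz = 8648.0 × 0.27907 = 2413.4 m.

Δz ≈ 2410 m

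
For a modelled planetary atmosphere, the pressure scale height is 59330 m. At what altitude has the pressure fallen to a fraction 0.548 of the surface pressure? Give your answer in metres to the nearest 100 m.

z ≈ 35700 m

Set P/P₀ = exp(−z/H) = 0.548, so z = −H ln(0.548).
−ln(0.548) = 0.60148; z = 59330 × 0.60148 = 35686 m.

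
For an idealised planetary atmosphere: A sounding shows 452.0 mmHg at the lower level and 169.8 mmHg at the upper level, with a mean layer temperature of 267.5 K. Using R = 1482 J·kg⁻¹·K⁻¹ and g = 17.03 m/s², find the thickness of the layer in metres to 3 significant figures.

Δz ≈ 22800 m

Hypsometric equation: Δz = (R T̄/g) ln(P₁/P₂).
R T̄/g = 1482 × 267.5 / 17.03 = 23279 m.
ln(452.0/169.8) = ln(2.6620) = 0.97908.
Δz = 23279 × 0.97908 = 22792 m.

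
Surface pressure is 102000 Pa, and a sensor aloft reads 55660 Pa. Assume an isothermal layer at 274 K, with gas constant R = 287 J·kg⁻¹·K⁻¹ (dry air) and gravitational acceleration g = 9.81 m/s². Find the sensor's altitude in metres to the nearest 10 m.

z ≈ 4860 m

Scale height: H = RT/g = 287 × 274 / 9.81 = 8016.1 m.
Invert the barometric formula: z = H ln(P₀/P).
P₀/P = 102000/55660 = 1.8326; ln(1.8326) = 0.60574.
z = 8016.1 × 0.60574 = 4855.7 m.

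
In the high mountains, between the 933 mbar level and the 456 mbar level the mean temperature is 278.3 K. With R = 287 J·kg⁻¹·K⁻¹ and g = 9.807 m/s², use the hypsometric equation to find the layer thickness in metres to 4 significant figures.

Hypsometric equation: Δz = (R T̄/g) ln(P₁/P₂).
R T̄/g = 287 × 278.3 / 9.807 = 8144.4 m.
ln(933/456) = ln(2.0461) = 0.71594.
Δz = 8144.4 × 0.71594 = 5830.9 m.

Δz ≈ 5831 m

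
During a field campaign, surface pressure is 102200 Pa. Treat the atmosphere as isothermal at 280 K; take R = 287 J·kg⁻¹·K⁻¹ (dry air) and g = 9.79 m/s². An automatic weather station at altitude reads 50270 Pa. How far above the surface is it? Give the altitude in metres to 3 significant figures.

Scale height: H = RT/g = 287 × 280 / 9.79 = 8208.4 m.
Invert the barometric formula: z = H ln(P₀/P).
P₀/P = 102200/50270 = 2.0330; ln(2.0330) = 0.70951.
z = 8208.4 × 0.70951 = 5823.9 m.

z ≈ 5820 m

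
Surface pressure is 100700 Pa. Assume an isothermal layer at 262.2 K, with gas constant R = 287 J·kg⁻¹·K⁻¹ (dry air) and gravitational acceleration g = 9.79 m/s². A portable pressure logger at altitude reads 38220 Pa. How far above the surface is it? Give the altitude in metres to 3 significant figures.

z ≈ 7450 m

Scale height: H = RT/g = 287 × 262.2 / 9.79 = 7686.6 m.
Invert the barometric formula: z = H ln(P₀/P).
P₀/P = 100700/38220 = 2.6347; ln(2.6347) = 0.96877.
z = 7686.6 × 0.96877 = 7446.5 m.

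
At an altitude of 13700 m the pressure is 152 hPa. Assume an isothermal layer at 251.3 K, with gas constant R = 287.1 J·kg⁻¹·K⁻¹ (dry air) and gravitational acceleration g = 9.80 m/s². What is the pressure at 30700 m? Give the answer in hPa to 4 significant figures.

Scale height: H = RT/g = 287.1 × 251.3 / 9.80 = 7362.1 m.
Between two levels, P₂ = P₁ exp(−Δz/H) with Δz = z₂ − z₁.
Δz = 30700 − 13700 = 17000 m; Δz/H = 17000/7362.1 = 2.3091.
P₂ = 152 × exp(−2.3091) = 152 × 0.099351 = 15.101 hPa.

P ≈ 15.10 hPa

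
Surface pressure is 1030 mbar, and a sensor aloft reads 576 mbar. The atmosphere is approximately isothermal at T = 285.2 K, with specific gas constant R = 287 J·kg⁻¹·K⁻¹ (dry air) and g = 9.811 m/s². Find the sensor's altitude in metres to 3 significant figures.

Scale height: H = RT/g = 287 × 285.2 / 9.811 = 8342.9 m.
Invert the barometric formula: z = H ln(P₀/P).
P₀/P = 1030/576 = 1.7882; ln(1.7882) = 0.58121.
z = 8342.9 × 0.58121 = 4849.0 m.

z ≈ 4850 m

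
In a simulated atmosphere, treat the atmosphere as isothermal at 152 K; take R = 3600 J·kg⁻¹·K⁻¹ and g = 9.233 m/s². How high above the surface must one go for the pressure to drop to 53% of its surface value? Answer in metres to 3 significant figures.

Scale height: H = RT/g = 3600 × 152 / 9.233 = 59266 m.
Set P/P₀ = exp(−z/H) = 0.53, so z = −H ln(0.53).
−ln(0.53) = 0.63488; z = 59266 × 0.63488 = 37627 m.

z ≈ 37600 m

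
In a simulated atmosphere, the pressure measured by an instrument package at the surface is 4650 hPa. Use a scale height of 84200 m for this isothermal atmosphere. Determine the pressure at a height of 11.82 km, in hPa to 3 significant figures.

Barometric formula: P = P₀ exp(−z/H).
z/H = 11820/84200 = 0.14038; exp(−0.14038) = 0.86903.
P = 4650 × 0.86903 = 4041.0 hPa.

P ≈ 4040 hPa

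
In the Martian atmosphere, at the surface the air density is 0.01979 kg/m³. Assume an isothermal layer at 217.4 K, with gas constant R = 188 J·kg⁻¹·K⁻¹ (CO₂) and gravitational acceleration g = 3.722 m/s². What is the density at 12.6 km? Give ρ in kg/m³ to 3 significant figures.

ρ ≈ 0.00628 kg/m³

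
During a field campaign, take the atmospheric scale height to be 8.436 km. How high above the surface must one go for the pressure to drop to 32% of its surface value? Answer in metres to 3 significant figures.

Set P/P₀ = exp(−z/H) = 0.32, so z = −H ln(0.32).
−ln(0.32) = 1.1394; z = 8436.0 × 1.1394 = 9612.0 m.

z ≈ 9610 m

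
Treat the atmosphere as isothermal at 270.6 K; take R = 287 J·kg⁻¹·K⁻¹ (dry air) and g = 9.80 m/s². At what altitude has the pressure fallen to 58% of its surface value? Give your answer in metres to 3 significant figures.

z ≈ 4320 m

Scale height: H = RT/g = 287 × 270.6 / 9.80 = 7924.7 m.
Set P/P₀ = exp(−z/H) = 0.58, so z = −H ln(0.58).
−ln(0.58) = 0.54473; z = 7924.7 × 0.54473 = 4316.8 m.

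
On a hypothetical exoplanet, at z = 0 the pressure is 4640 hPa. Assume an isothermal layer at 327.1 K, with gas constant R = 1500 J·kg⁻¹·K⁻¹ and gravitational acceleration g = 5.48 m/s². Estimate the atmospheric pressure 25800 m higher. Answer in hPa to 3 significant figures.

P ≈ 3480 hPa

Scale height: H = RT/g = 1500 × 327.1 / 5.48 = 89535 m.
Barometric formula: P = P₀ exp(−z/H).
z/H = 25800/89535 = 0.28816; exp(−0.28816) = 0.74964.
P = 4640 × 0.74964 = 3478.3 hPa.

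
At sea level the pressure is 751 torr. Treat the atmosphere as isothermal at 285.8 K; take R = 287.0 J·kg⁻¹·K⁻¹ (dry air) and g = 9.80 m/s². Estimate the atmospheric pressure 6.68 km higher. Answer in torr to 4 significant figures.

Scale height: H = RT/g = 287.0 × 285.8 / 9.80 = 8369.9 m.
Barometric formula: P = P₀ exp(−z/H).
z/H = 6680.0/8369.9 = 0.79810; exp(−0.79810) = 0.45018.
P = 751 × 0.45018 = 338.09 torr.

P ≈ 338.1 torr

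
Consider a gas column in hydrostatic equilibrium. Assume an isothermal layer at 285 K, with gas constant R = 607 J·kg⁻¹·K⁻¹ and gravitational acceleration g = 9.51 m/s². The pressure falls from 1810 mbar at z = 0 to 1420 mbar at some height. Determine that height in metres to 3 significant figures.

z ≈ 4410 m

Scale height: H = RT/g = 607 × 285 / 9.51 = 18191 m.
Invert the barometric formula: z = H ln(P₀/P).
P₀/P = 1810/1420 = 1.2746; ln(1.2746) = 0.24263.
z = 18191 × 0.24263 = 4413.7 m.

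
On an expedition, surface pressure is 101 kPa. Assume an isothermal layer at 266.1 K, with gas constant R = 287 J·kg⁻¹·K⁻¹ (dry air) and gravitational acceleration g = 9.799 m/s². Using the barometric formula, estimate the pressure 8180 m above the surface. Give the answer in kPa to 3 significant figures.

P ≈ 35.4 kPa

Scale height: H = RT/g = 287 × 266.1 / 9.799 = 7793.7 m.
Barometric formula: P = P₀ exp(−z/H).
z/H = 8180.0/7793.7 = 1.0496; exp(−1.0496) = 0.35008.
P = 101 × 0.35008 = 35.358 kPa.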